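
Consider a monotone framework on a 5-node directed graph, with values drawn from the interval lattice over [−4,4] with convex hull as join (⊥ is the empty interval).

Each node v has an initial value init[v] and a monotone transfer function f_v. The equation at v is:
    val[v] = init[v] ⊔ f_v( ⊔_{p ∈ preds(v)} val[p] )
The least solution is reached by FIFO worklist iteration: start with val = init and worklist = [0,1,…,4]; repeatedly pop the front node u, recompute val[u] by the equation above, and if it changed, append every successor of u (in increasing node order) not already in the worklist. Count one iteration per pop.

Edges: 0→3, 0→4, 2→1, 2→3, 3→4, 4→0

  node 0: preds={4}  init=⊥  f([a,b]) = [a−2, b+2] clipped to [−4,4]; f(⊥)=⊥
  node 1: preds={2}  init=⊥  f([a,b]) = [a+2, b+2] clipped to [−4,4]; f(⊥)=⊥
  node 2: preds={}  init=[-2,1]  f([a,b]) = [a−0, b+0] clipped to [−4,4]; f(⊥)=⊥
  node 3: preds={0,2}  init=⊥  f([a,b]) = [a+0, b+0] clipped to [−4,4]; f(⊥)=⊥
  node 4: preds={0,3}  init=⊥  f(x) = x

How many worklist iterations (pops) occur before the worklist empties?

Trace (12 dequeues):
  [1] u=0 | in ⊥ | out ⊥ | ==
  [2] u=1 | in [-2,1] | out [0,3] | prev ⊥ | push {}
  [3] u=2 | in ⊥ | out [-2,1] | ==
  [4] u=3 | in [-2,1] | out [-2,1] | prev ⊥ | push {}
  [5] u=4 | in [-2,1] | out [-2,1] | prev ⊥ | push {0}
  [6] u=0 | in [-2,1] | out [-4,3] | prev ⊥ | push {3,4}
  [7] u=3 | in [-4,3] | out [-4,3] | prev [-2,1] | push {}
  [8] u=4 | in [-4,3] | out [-4,3] | prev [-2,1] | push {0}
  [9] u=0 | in [-4,3] | out [-4,4] | prev [-4,3] | push {3,4}
  [10] u=3 | in [-4,4] | out [-4,4] | prev [-4,3] | push {}
  [11] u=4 | in [-4,4] | out [-4,4] | prev [-4,3] | push {0}
  [12] u=0 | in [-4,4] | out [-4,4] | ==

Converged values:
  [0] [-4,4]
  [1] [0,3]
  [2] [-2,1]
  [3] [-4,4]
  [4] [-4,4]

12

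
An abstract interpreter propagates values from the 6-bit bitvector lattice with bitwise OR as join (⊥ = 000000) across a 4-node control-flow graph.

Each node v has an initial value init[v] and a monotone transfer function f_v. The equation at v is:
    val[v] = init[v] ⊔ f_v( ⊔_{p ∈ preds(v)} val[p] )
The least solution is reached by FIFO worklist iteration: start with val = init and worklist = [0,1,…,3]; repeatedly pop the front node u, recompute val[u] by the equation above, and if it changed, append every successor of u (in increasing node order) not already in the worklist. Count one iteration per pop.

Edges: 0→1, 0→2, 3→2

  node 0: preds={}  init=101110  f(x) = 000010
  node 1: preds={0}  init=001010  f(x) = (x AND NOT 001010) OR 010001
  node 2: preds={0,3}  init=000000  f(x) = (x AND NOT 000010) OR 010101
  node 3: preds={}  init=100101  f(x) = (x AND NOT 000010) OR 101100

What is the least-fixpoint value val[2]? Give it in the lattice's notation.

111101

Worklist (5 pops):
  #1 pop 0: in=000000 → 101110 (no change)
  #2 pop 1: in=101110 → 111111 (was 001010); enqueue []
  #3 pop 2: in=101111 → 111101 (was 000000); enqueue []
  #4 pop 3: in=000000 → 101101 (was 100101); enqueue [2]
  #5 pop 2: in=101111 → 111101 (no change)

Fixpoint:
  val[0] = 101110
  val[1] = 111111
  val[2] = 111101
  val[3] = 101101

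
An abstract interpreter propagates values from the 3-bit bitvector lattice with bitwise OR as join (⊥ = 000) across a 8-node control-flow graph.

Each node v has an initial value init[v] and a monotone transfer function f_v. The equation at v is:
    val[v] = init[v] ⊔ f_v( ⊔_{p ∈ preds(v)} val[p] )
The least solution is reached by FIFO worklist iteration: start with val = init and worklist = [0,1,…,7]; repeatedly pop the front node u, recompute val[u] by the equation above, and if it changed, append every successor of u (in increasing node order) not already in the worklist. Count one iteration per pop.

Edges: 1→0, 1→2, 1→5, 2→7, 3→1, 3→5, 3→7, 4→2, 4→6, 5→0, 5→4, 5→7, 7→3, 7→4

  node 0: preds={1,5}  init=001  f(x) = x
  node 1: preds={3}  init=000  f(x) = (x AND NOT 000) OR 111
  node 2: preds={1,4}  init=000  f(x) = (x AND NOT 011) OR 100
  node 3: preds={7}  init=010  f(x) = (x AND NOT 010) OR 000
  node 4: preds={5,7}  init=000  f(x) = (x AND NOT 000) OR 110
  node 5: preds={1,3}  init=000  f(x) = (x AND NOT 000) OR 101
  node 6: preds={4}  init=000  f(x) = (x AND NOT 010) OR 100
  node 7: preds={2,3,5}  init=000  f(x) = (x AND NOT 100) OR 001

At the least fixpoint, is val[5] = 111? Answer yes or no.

Worklist (17 pops):
  #1 pop 0: in=000 → 001 (no change)
  #2 pop 1: in=010 → 111 (was 000); enqueue [0]
  #3 pop 2: in=111 → 100 (was 000); enqueue []
  #4 pop 3: in=000 → 010 (no change)
  #5 pop 4: in=000 → 110 (was 000); enqueue [2]
  #6 pop 5: in=111 → 111 (was 000); enqueue [4]
  #7 pop 6: in=110 → 100 (was 000); enqueue []
  #8 pop 7: in=111 → 011 (was 000); enqueue [3]
  #9 pop 0: in=111 → 111 (was 001); enqueue []
  #10 pop 2: in=111 → 100 (no change)
  #11 pop 4: in=111 → 111 (was 110); enqueue [2,6]
  #12 pop 3: in=011 → 011 (was 010); enqueue [1,5,7]
  #13 pop 2: in=111 → 100 (no change)
  #14 pop 6: in=111 → 101 (was 100); enqueue []
  #15 pop 1: in=011 → 111 (no change)
  #16 pop 5: in=111 → 111 (no change)
  #17 pop 7: in=111 → 011 (no change)

Fixpoint:
  val[0] = 111
  val[1] = 111
  val[2] = 100
  val[3] = 011
  val[4] = 111
  val[5] = 111
  val[6] = 101
  val[7] = 011

yes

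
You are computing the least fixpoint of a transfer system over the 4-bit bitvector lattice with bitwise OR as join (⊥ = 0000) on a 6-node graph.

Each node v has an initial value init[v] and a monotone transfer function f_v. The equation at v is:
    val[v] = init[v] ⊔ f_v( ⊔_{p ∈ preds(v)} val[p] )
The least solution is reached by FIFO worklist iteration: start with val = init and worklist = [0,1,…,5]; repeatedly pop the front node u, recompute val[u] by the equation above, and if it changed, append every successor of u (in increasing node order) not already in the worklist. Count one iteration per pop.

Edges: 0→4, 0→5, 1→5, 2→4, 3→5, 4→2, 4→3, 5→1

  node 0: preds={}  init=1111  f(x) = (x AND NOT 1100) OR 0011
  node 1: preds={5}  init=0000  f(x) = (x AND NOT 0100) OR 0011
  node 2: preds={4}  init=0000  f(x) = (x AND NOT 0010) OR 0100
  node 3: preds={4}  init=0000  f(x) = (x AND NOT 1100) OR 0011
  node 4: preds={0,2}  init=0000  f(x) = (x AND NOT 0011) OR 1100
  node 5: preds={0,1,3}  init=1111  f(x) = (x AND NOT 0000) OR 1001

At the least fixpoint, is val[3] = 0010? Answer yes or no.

Iteration log — 9 steps:
  step 1. node 0  ⊔preds=0000  new=1111  stable
  step 2. node 1  ⊔preds=1111  new=1011  old=0000  +wl: 
  step 3. node 2  ⊔preds=0000  new=0100  old=0000  +wl: 
  step 4. node 3  ⊔preds=0000  new=0011  old=0000  +wl: 
  step 5. node 4  ⊔preds=1111  new=1100  old=0000  +wl: 2,3
  step 6. node 5  ⊔preds=1111  new=1111  stable
  step 7. node 2  ⊔preds=1100  new=1100  old=0100  +wl: 4
  step 8. node 3  ⊔preds=1100  new=0011  stable
  step 9. node 4  ⊔preds=1111  new=1100  stable

Least fixpoint reached:
  node 0: 1111
  node 1: 1011
  node 2: 1100
  node 3: 0011
  node 4: 1100
  node 5: 1111

no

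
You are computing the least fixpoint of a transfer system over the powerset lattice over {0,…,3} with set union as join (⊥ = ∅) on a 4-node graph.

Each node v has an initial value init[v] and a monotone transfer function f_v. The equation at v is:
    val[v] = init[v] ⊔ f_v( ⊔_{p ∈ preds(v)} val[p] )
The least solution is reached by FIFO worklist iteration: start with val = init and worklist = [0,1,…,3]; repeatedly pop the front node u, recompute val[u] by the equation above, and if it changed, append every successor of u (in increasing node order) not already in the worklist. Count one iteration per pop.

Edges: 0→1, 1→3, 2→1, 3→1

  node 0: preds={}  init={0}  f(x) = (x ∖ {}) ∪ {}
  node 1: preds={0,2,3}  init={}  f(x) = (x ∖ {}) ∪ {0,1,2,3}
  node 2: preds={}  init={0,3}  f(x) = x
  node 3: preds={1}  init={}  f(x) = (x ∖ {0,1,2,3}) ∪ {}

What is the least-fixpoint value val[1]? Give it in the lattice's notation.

{0,1,2,3}

Worklist (4 pops):
  #1 pop 0: in={} → {0} (no change)
  #2 pop 1: in={0,3} → {0,1,2,3} (was {}); enqueue []
  #3 pop 2: in={} → {0,3} (no change)
  #4 pop 3: in={0,1,2,3} → {} (no change)

Fixpoint:
  val[0] = {0}
  val[1] = {0,1,2,3}
  val[2] = {0,3}
  val[3] = {}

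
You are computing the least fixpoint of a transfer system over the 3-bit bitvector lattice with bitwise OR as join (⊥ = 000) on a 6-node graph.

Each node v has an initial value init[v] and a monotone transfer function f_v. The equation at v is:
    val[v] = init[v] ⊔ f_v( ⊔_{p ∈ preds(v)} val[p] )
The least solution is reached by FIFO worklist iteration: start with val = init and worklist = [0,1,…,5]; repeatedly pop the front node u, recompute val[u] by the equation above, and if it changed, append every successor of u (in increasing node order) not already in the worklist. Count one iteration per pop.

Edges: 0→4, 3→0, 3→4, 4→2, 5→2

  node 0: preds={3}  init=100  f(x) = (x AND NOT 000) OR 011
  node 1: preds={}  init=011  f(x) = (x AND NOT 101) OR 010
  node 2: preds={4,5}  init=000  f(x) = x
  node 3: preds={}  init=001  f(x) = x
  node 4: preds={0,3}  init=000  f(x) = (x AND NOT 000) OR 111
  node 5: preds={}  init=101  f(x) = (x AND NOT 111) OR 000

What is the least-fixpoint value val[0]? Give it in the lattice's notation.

111

Iteration log — 7 steps:
  step 1. node 0  ⊔preds=001  new=111  old=100  +wl: 
  step 2. node 1  ⊔preds=000  new=011  stable
  step 3. node 2  ⊔preds=101  new=101  old=000  +wl: 
  step 4. node 3  ⊔preds=000  new=001  stable
  step 5. node 4  ⊔preds=111  new=111  old=000  +wl: 2
  step 6. node 5  ⊔preds=000  new=101  stable
  step 7. node 2  ⊔preds=111  new=111  old=101  +wl: 

Least fixpoint reached:
  node 0: 111
  node 1: 011
  node 2: 111
  node 3: 001
  node 4: 111
  node 5: 101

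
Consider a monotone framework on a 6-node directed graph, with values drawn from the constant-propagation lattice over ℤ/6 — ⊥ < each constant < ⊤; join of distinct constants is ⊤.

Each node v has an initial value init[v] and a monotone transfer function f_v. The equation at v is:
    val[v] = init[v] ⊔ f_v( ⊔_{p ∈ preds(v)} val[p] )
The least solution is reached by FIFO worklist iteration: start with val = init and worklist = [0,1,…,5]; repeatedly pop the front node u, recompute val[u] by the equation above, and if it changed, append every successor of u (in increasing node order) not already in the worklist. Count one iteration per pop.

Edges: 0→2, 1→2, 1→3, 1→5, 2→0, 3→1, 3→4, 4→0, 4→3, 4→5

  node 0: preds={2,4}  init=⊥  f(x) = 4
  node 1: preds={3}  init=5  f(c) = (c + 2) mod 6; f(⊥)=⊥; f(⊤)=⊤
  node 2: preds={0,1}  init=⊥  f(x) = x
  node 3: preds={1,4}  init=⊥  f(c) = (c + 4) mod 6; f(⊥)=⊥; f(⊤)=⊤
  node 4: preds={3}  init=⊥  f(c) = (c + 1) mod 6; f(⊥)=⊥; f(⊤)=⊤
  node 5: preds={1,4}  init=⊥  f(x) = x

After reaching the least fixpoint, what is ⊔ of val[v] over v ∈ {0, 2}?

Trace (15 dequeues):
  [1] u=0 | in ⊥ | out 4 | prev ⊥ | push {}
  [2] u=1 | in ⊥ | out 5 | ==
  [3] u=2 | in ⊤ | out ⊤ | prev ⊥ | push {0}
  [4] u=3 | in 5 | out 3 | prev ⊥ | push {1}
  [5] u=4 | in 3 | out 4 | prev ⊥ | push {3}
  [6] u=5 | in ⊤ | out ⊤ | prev ⊥ | push {}
  [7] u=0 | in ⊤ | out 4 | ==
  [8] u=1 | in 3 | out 5 | ==
  [9] u=3 | in ⊤ | out ⊤ | prev 3 | push {1,4}
  [10] u=1 | in ⊤ | out ⊤ | prev 5 | push {2,3,5}
  [11] u=4 | in ⊤ | out ⊤ | prev 4 | push {0}
  [12] u=2 | in ⊤ | out ⊤ | ==
  [13] u=3 | in ⊤ | out ⊤ | ==
  [14] u=5 | in ⊤ | out ⊤ | ==
  [15] u=0 | in ⊤ | out 4 | ==

Converged values:
  [0] 4
  [1] ⊤
  [2] ⊤
  [3] ⊤
  [4] ⊤
  [5] ⊤

⊤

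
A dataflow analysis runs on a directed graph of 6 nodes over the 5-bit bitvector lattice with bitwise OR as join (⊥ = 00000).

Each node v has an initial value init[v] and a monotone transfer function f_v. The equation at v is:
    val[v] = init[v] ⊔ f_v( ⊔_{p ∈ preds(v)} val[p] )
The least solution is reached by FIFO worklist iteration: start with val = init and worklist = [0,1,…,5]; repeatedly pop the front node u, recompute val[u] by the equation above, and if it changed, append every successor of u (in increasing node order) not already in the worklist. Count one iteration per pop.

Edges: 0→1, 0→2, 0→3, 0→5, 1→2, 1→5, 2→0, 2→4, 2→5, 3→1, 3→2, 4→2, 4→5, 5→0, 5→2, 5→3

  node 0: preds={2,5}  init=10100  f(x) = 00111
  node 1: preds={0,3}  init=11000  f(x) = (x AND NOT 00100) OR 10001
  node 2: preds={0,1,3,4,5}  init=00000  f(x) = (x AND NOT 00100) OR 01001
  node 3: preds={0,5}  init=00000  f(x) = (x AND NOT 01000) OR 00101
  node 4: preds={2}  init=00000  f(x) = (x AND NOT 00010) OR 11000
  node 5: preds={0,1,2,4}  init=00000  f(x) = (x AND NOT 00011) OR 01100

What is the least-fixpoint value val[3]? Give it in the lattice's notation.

10111

Trace (10 dequeues):
  [1] u=0 | in 00000 | out 10111 | prev 10100 | push {}
  [2] u=1 | in 10111 | out 11011 | prev 11000 | push {}
  [3] u=2 | in 11111 | out 11011 | prev 00000 | push {0}
  [4] u=3 | in 10111 | out 10111 | prev 00000 | push {1,2}
  [5] u=4 | in 11011 | out 11001 | prev 00000 | push {}
  [6] u=5 | in 11111 | out 11100 | prev 00000 | push {3}
  [7] u=0 | in 11111 | out 10111 | ==
  [8] u=1 | in 10111 | out 11011 | ==
  [9] u=2 | in 11111 | out 11011 | ==
  [10] u=3 | in 11111 | out 10111 | ==

Converged values:
  [0] 10111
  [1] 11011
  [2] 11011
  [3] 10111
  [4] 11001
  [5] 11100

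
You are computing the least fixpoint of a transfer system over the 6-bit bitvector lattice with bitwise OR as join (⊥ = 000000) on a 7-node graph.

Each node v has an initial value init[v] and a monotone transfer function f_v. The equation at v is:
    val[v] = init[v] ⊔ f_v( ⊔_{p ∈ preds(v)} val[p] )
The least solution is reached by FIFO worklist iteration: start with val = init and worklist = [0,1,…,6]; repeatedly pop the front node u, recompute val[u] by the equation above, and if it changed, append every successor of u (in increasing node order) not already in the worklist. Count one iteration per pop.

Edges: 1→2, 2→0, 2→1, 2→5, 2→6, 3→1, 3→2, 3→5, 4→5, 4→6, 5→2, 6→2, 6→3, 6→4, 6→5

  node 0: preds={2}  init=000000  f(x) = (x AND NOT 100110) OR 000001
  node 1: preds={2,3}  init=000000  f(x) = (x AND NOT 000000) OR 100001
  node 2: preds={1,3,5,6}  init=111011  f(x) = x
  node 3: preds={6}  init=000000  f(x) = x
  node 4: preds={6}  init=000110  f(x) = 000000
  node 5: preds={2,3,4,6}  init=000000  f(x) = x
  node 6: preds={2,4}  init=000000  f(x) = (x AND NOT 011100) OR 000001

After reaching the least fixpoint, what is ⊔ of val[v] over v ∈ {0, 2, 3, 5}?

111111

Trace (15 dequeues):
  [1] u=0 | in 111011 | out 011001 | prev 000000 | push {}
  [2] u=1 | in 111011 | out 111011 | prev 000000 | push {}
  [3] u=2 | in 111011 | out 111011 | ==
  [4] u=3 | in 000000 | out 000000 | ==
  [5] u=4 | in 000000 | out 000110 | ==
  [6] u=5 | in 111111 | out 111111 | prev 000000 | push {2}
  [7] u=6 | in 111111 | out 100011 | prev 000000 | push {3,4,5}
  [8] u=2 | in 111111 | out 111111 | prev 111011 | push {0,1,6}
  [9] u=3 | in 100011 | out 100011 | prev 000000 | push {2}
  [10] u=4 | in 100011 | out 000110 | ==
  [11] u=5 | in 111111 | out 111111 | ==
  [12] u=0 | in 111111 | out 011001 | ==
  [13] u=1 | in 111111 | out 111111 | prev 111011 | push {}
  [14] u=6 | in 111111 | out 100011 | ==
  [15] u=2 | in 111111 | out 111111 | ==

Converged values:
  [0] 011001
  [1] 111111
  [2] 111111
  [3] 100011
  [4] 000110
  [5] 111111
  [6] 100011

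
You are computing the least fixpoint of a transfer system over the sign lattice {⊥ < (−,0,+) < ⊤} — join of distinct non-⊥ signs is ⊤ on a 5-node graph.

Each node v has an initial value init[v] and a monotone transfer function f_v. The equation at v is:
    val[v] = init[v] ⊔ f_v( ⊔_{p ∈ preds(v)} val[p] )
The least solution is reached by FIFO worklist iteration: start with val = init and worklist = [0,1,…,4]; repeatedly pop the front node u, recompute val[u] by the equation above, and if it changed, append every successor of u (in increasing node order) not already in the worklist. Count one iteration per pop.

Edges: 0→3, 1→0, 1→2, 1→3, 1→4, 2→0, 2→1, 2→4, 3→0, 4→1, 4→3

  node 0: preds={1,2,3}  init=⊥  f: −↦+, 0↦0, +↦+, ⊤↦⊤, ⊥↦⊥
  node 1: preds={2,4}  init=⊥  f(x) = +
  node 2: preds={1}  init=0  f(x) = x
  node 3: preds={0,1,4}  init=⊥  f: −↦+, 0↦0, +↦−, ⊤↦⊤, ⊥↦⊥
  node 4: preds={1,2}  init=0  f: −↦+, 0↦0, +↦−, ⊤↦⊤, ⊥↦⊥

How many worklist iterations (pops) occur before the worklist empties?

Worklist (8 pops):
  #1 pop 0: in=0 → 0 (was ⊥); enqueue []
  #2 pop 1: in=0 → + (was ⊥); enqueue [0]
  #3 pop 2: in=+ → ⊤ (was 0); enqueue [1]
  #4 pop 3: in=⊤ → ⊤ (was ⊥); enqueue []
  #5 pop 4: in=⊤ → ⊤ (was 0); enqueue [3]
  #6 pop 0: in=⊤ → ⊤ (was 0); enqueue []
  #7 pop 1: in=⊤ → + (no change)
  #8 pop 3: in=⊤ → ⊤ (no change)

Fixpoint:
  val[0] = ⊤
  val[1] = +
  val[2] = ⊤
  val[3] = ⊤
  val[4] = ⊤

8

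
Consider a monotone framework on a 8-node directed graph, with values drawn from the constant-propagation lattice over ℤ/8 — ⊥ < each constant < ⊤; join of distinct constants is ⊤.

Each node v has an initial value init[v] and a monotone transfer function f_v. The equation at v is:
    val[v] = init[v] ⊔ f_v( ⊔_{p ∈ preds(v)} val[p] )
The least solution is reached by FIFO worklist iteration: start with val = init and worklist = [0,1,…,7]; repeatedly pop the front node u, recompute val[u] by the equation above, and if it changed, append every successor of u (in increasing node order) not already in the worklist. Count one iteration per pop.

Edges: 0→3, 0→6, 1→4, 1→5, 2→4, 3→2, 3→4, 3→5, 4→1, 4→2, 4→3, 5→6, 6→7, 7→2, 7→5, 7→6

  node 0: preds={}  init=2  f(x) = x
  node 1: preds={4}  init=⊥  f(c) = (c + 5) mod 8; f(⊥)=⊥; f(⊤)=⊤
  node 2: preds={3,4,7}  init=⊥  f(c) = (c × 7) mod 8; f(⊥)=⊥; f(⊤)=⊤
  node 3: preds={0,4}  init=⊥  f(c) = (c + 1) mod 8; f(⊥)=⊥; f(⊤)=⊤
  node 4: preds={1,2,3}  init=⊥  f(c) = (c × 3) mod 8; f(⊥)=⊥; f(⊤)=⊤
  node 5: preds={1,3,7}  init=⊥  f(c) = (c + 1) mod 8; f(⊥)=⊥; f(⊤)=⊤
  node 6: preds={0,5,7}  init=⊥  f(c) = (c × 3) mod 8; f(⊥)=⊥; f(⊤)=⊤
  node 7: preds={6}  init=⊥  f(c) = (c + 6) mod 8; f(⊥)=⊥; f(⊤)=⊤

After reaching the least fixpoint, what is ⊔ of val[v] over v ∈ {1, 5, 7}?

Worklist (19 pops):
  #1 pop 0: in=⊥ → 2 (no change)
  #2 pop 1: in=⊥ → ⊥ (no change)
  #3 pop 2: in=⊥ → ⊥ (no change)
  #4 pop 3: in=2 → 3 (was ⊥); enqueue [2]
  #5 pop 4: in=3 → 1 (was ⊥); enqueue [1,3]
  #6 pop 5: in=3 → 4 (was ⊥); enqueue []
  #7 pop 6: in=⊤ → ⊤ (was ⊥); enqueue []
  #8 pop 7: in=⊤ → ⊤ (was ⊥); enqueue [5,6]
  #9 pop 2: in=⊤ → ⊤ (was ⊥); enqueue [4]
  #10 pop 1: in=1 → 6 (was ⊥); enqueue []
  #11 pop 3: in=⊤ → ⊤ (was 3); enqueue [2]
  #12 pop 5: in=⊤ → ⊤ (was 4); enqueue []
  #13 pop 6: in=⊤ → ⊤ (no change)
  #14 pop 4: in=⊤ → ⊤ (was 1); enqueue [1,3]
  #15 pop 2: in=⊤ → ⊤ (no change)
  #16 pop 1: in=⊤ → ⊤ (was 6); enqueue [4,5]
  #17 pop 3: in=⊤ → ⊤ (no change)
  #18 pop 4: in=⊤ → ⊤ (no change)
  #19 pop 5: in=⊤ → ⊤ (no change)

Fixpoint:
  val[0] = 2
  val[1] = ⊤
  val[2] = ⊤
  val[3] = ⊤
  val[4] = ⊤
  val[5] = ⊤
  val[6] = ⊤
  val[7] = ⊤

⊤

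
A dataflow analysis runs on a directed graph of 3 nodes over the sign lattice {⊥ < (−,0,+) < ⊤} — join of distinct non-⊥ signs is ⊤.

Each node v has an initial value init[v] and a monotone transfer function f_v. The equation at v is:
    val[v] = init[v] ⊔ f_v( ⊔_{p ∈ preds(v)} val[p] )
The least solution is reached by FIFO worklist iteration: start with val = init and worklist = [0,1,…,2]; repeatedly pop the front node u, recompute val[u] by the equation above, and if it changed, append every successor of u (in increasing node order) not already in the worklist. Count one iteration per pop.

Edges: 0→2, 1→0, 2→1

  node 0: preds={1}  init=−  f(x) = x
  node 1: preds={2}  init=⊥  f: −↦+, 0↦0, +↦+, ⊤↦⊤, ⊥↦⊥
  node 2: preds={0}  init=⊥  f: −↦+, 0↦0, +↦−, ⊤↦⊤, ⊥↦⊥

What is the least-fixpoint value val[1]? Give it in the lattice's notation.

Iteration log — 8 steps:
  step 1. node 0  ⊔preds=⊥  new=−  stable
  step 2. node 1  ⊔preds=⊥  new=⊥  stable
  step 3. node 2  ⊔preds=−  new=+  old=⊥  +wl: 1
  step 4. node 1  ⊔preds=+  new=+  old=⊥  +wl: 0
  step 5. node 0  ⊔preds=+  new=⊤  old=−  +wl: 2
  step 6. node 2  ⊔preds=⊤  new=⊤  old=+  +wl: 1
  step 7. node 1  ⊔preds=⊤  new=⊤  old=+  +wl: 0
  step 8. node 0  ⊔preds=⊤  new=⊤  stable

Least fixpoint reached:
  node 0: ⊤
  node 1: ⊤
  node 2: ⊤

⊤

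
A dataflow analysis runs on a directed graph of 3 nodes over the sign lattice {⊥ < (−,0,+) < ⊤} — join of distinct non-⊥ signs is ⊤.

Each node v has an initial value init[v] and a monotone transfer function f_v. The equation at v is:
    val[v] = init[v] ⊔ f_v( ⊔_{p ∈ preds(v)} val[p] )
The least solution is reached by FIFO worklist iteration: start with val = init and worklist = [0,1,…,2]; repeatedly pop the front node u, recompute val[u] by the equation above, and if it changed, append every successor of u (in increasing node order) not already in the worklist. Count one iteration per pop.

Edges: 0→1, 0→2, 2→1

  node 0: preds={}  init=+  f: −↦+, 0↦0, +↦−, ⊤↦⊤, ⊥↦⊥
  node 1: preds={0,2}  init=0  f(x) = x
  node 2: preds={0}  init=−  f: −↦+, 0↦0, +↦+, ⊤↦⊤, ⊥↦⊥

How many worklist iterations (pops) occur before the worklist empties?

Iteration log — 4 steps:
  step 1. node 0  ⊔preds=⊥  new=+  stable
  step 2. node 1  ⊔preds=⊤  new=⊤  old=0  +wl: 
  step 3. node 2  ⊔preds=+  new=⊤  old=−  +wl: 1
  step 4. node 1  ⊔preds=⊤  new=⊤  stable

Least fixpoint reached:
  node 0: +
  node 1: ⊤
  node 2: ⊤

4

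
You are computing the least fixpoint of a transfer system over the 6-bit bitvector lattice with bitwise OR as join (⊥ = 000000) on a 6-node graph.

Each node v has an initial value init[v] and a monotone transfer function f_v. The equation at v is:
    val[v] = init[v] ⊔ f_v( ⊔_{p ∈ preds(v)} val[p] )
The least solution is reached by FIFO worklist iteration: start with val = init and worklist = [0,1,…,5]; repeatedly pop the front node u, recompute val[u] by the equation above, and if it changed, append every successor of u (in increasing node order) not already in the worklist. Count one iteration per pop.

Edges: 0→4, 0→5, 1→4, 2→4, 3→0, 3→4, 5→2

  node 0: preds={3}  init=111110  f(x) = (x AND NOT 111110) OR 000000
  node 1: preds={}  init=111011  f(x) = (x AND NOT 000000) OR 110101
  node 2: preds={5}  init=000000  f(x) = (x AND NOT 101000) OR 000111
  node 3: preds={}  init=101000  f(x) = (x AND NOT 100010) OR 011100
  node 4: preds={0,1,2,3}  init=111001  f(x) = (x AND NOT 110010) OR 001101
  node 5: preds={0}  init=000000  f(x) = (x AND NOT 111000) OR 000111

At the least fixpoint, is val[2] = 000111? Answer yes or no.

Worklist (8 pops):
  #1 pop 0: in=101000 → 111110 (no change)
  #2 pop 1: in=000000 → 111111 (was 111011); enqueue []
  #3 pop 2: in=000000 → 000111 (was 000000); enqueue []
  #4 pop 3: in=000000 → 111100 (was 101000); enqueue [0]
  #5 pop 4: in=111111 → 111101 (was 111001); enqueue []
  #6 pop 5: in=111110 → 000111 (was 000000); enqueue [2]
  #7 pop 0: in=111100 → 111110 (no change)
  #8 pop 2: in=000111 → 000111 (no change)

Fixpoint:
  val[0] = 111110
  val[1] = 111111
  val[2] = 000111
  val[3] = 111100
  val[4] = 111101
  val[5] = 000111

yes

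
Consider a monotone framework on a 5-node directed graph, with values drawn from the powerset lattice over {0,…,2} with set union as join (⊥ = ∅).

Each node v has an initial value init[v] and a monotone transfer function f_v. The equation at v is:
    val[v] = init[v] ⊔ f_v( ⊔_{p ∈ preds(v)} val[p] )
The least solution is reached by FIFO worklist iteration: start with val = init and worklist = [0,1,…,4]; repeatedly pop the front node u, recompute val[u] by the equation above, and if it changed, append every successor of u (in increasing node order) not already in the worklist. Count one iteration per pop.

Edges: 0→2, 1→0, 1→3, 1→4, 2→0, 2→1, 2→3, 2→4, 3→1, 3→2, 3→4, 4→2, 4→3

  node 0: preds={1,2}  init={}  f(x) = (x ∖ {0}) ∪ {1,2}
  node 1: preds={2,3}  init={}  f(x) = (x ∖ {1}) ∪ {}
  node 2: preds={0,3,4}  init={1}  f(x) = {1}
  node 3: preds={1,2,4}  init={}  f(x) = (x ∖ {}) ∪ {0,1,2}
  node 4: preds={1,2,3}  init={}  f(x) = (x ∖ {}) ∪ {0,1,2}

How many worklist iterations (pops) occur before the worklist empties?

10

Worklist (10 pops):
  #1 pop 0: in={1} → {1,2} (was {}); enqueue []
  #2 pop 1: in={1} → {} (no change)
  #3 pop 2: in={1,2} → {1} (no change)
  #4 pop 3: in={1} → {0,1,2} (was {}); enqueue [1,2]
  #5 pop 4: in={0,1,2} → {0,1,2} (was {}); enqueue [3]
  #6 pop 1: in={0,1,2} → {0,2} (was {}); enqueue [0,4]
  #7 pop 2: in={0,1,2} → {1} (no change)
  #8 pop 3: in={0,1,2} → {0,1,2} (no change)
  #9 pop 0: in={0,1,2} → {1,2} (no change)
  #10 pop 4: in={0,1,2} → {0,1,2} (no change)

Fixpoint:
  val[0] = {1,2}
  val[1] = {0,2}
  val[2] = {1}
  val[3] = {0,1,2}
  val[4] = {0,1,2}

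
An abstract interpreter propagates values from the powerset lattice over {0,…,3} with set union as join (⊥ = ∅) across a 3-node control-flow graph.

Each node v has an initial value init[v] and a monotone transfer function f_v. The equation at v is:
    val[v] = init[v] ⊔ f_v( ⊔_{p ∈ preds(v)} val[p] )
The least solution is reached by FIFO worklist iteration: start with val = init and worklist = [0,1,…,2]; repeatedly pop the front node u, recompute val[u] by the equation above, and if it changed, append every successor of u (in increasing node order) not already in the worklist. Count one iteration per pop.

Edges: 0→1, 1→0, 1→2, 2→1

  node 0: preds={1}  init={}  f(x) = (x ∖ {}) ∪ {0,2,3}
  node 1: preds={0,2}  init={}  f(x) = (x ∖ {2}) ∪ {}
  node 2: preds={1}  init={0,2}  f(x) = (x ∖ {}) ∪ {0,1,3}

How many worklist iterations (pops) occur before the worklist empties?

Trace (8 dequeues):
  [1] u=0 | in {} | out {0,2,3} | prev {} | push {}
  [2] u=1 | in {0,2,3} | out {0,3} | prev {} | push {0}
  [3] u=2 | in {0,3} | out {0,1,2,3} | prev {0,2} | push {1}
  [4] u=0 | in {0,3} | out {0,2,3} | ==
  [5] u=1 | in {0,1,2,3} | out {0,1,3} | prev {0,3} | push {0,2}
  [6] u=0 | in {0,1,3} | out {0,1,2,3} | prev {0,2,3} | push {1}
  [7] u=2 | in {0,1,3} | out {0,1,2,3} | ==
  [8] u=1 | in {0,1,2,3} | out {0,1,3} | ==

Converged values:
  [0] {0,1,2,3}
  [1] {0,1,3}
  [2] {0,1,2,3}

8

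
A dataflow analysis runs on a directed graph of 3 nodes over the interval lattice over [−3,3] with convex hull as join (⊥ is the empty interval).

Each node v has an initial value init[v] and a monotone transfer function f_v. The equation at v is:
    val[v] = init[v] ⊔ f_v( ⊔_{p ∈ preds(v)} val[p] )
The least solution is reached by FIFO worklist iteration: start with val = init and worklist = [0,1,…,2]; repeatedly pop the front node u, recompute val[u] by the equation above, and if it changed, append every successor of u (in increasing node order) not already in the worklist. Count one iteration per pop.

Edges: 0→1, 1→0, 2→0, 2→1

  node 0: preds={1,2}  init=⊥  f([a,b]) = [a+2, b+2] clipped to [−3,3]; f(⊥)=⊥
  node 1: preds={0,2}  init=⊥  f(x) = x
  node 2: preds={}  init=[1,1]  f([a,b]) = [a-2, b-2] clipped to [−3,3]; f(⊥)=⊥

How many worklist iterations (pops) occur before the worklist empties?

4

Worklist (4 pops):
  #1 pop 0: in=[1,1] → [3,3] (was ⊥); enqueue []
  #2 pop 1: in=[1,3] → [1,3] (was ⊥); enqueue [0]
  #3 pop 2: in=⊥ → [1,1] (no change)
  #4 pop 0: in=[1,3] → [3,3] (no change)

Fixpoint:
  val[0] = [3,3]
  val[1] = [1,3]
  val[2] = [1,1]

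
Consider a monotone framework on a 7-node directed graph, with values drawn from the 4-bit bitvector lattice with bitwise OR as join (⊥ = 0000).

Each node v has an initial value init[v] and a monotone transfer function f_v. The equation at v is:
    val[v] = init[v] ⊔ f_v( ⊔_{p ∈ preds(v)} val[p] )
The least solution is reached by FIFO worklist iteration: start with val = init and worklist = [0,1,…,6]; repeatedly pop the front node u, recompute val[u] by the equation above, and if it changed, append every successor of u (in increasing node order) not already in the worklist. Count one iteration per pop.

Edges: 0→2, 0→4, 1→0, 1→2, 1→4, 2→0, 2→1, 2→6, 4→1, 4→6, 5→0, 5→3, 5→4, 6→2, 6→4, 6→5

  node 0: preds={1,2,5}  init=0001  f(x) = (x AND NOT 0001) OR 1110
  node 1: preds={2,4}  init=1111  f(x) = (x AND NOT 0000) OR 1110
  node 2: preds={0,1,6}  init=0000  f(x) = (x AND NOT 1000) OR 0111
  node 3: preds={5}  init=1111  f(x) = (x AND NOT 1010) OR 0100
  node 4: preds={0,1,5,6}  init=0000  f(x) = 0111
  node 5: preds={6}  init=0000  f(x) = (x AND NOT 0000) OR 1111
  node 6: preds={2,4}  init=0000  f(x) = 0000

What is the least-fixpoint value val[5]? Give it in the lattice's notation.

Worklist (11 pops):
  #1 pop 0: in=1111 → 1111 (was 0001); enqueue []
  #2 pop 1: in=0000 → 1111 (no change)
  #3 pop 2: in=1111 → 0111 (was 0000); enqueue [0,1]
  #4 pop 3: in=0000 → 1111 (no change)
  #5 pop 4: in=1111 → 0111 (was 0000); enqueue []
  #6 pop 5: in=0000 → 1111 (was 0000); enqueue [3,4]
  #7 pop 6: in=0111 → 0000 (no change)
  #8 pop 0: in=1111 → 1111 (no change)
  #9 pop 1: in=0111 → 1111 (no change)
  #10 pop 3: in=1111 → 1111 (no change)
  #11 pop 4: in=1111 → 0111 (no change)

Fixpoint:
  val[0] = 1111
  val[1] = 1111
  val[2] = 0111
  val[3] = 1111
  val[4] = 0111
  val[5] = 1111
  val[6] = 0000

1111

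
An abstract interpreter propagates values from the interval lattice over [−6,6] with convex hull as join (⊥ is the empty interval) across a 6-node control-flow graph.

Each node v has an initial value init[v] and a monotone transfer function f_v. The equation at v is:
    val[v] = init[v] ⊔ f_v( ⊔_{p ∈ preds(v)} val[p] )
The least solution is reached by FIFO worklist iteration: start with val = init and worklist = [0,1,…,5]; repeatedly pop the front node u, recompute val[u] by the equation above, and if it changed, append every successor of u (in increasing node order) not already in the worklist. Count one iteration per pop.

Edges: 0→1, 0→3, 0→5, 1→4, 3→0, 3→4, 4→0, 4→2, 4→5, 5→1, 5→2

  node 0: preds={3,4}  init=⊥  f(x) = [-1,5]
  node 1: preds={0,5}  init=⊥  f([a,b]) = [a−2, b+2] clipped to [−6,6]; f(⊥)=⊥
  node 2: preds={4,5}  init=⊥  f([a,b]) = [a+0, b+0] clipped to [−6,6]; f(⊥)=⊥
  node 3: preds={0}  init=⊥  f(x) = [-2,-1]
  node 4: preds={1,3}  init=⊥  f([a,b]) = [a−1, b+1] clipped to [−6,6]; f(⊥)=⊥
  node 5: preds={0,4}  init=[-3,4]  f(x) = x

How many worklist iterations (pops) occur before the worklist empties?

10

Worklist (10 pops):
  #1 pop 0: in=⊥ → [-1,5] (was ⊥); enqueue []
  #2 pop 1: in=[-3,5] → [-5,6] (was ⊥); enqueue []
  #3 pop 2: in=[-3,4] → [-3,4] (was ⊥); enqueue []
  #4 pop 3: in=[-1,5] → [-2,-1] (was ⊥); enqueue [0]
  #5 pop 4: in=[-5,6] → [-6,6] (was ⊥); enqueue [2]
  #6 pop 5: in=[-6,6] → [-6,6] (was [-3,4]); enqueue [1]
  #7 pop 0: in=[-6,6] → [-1,5] (no change)
  #8 pop 2: in=[-6,6] → [-6,6] (was [-3,4]); enqueue []
  #9 pop 1: in=[-6,6] → [-6,6] (was [-5,6]); enqueue [4]
  #10 pop 4: in=[-6,6] → [-6,6] (no change)

Fixpoint:
  val[0] = [-1,5]
  val[1] = [-6,6]
  val[2] = [-6,6]
  val[3] = [-2,-1]
  val[4] = [-6,6]
  val[5] = [-6,6]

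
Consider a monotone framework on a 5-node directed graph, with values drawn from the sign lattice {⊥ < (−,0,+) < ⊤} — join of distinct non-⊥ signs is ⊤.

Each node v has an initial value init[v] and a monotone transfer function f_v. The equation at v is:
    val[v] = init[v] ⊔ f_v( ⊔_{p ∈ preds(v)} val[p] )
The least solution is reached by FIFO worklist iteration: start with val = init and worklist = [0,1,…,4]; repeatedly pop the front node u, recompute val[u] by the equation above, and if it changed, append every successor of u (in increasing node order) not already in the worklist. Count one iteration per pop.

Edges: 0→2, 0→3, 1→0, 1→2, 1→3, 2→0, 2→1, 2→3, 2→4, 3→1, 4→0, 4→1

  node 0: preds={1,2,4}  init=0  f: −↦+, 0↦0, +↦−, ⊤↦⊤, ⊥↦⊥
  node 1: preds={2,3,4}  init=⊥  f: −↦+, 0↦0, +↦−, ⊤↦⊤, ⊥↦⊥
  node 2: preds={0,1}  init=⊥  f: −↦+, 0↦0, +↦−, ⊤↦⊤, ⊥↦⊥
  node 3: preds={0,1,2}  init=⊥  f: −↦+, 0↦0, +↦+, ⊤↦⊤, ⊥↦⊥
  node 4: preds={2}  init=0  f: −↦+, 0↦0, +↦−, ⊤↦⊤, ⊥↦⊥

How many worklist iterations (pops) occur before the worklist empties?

7

Worklist (7 pops):
  #1 pop 0: in=0 → 0 (no change)
  #2 pop 1: in=0 → 0 (was ⊥); enqueue [0]
  #3 pop 2: in=0 → 0 (was ⊥); enqueue [1]
  #4 pop 3: in=0 → 0 (was ⊥); enqueue []
  #5 pop 4: in=0 → 0 (no change)
  #6 pop 0: in=0 → 0 (no change)
  #7 pop 1: in=0 → 0 (no change)

Fixpoint:
  val[0] = 0
  val[1] = 0
  val[2] = 0
  val[3] = 0
  val[4] = 0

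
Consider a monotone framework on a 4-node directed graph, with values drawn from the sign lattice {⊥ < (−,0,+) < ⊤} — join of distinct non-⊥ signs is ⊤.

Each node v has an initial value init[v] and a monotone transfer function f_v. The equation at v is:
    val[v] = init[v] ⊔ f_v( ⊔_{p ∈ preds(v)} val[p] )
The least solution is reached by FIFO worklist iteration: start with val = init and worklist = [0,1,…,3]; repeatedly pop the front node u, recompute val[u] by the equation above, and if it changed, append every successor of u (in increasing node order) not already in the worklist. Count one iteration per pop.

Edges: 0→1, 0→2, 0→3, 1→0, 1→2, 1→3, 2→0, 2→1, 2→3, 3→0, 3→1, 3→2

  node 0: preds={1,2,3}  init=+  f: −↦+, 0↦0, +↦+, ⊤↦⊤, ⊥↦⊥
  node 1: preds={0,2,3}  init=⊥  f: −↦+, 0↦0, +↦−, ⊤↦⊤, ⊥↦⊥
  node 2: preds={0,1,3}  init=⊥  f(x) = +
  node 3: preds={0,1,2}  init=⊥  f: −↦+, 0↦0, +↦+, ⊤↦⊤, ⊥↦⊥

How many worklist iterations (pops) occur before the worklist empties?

Worklist (9 pops):
  #1 pop 0: in=⊥ → + (no change)
  #2 pop 1: in=+ → − (was ⊥); enqueue [0]
  #3 pop 2: in=⊤ → + (was ⊥); enqueue [1]
  #4 pop 3: in=⊤ → ⊤ (was ⊥); enqueue [2]
  #5 pop 0: in=⊤ → ⊤ (was +); enqueue [3]
  #6 pop 1: in=⊤ → ⊤ (was −); enqueue [0]
  #7 pop 2: in=⊤ → + (no change)
  #8 pop 3: in=⊤ → ⊤ (no change)
  #9 pop 0: in=⊤ → ⊤ (no change)

Fixpoint:
  val[0] = ⊤
  val[1] = ⊤
  val[2] = +
  val[3] = ⊤

9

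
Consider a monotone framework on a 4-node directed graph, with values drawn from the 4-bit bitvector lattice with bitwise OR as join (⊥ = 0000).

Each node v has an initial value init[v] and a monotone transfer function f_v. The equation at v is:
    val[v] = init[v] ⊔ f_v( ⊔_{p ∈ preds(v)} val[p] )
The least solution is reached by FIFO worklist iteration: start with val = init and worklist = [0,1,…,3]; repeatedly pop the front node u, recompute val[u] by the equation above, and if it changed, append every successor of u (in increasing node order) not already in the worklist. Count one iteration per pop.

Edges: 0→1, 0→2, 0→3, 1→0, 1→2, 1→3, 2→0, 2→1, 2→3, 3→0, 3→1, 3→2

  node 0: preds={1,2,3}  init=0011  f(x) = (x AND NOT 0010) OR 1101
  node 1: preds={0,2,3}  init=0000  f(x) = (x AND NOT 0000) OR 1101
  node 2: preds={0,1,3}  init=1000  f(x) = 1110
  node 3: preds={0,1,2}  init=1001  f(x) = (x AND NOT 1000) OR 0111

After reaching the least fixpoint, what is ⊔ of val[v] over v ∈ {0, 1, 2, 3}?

Iteration log — 7 steps:
  step 1. node 0  ⊔preds=1001  new=1111  old=0011  +wl: 
  step 2. node 1  ⊔preds=1111  new=1111  old=0000  +wl: 0
  step 3. node 2  ⊔preds=1111  new=1110  old=1000  +wl: 1
  step 4. node 3  ⊔preds=1111  new=1111  old=1001  +wl: 2
  step 5. node 0  ⊔preds=1111  new=1111  stable
  step 6. node 1  ⊔preds=1111  new=1111  stable
  step 7. node 2  ⊔preds=1111  new=1110  stable

Least fixpoint reached:
  node 0: 1111
  node 1: 1111
  node 2: 1110
  node 3: 1111

1111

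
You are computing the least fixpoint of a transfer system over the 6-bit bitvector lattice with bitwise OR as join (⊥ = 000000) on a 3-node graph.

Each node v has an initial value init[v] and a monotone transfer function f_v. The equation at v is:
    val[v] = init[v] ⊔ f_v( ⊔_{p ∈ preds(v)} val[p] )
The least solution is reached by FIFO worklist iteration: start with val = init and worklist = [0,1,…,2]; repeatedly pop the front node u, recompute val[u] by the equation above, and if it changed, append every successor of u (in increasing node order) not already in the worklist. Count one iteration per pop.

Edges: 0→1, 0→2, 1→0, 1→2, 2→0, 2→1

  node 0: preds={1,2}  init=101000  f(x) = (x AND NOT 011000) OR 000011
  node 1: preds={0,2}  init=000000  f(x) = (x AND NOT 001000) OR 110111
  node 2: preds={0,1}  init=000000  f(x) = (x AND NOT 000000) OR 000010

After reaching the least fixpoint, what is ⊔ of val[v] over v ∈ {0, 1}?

Worklist (6 pops):
  #1 pop 0: in=000000 → 101011 (was 101000); enqueue []
  #2 pop 1: in=101011 → 110111 (was 000000); enqueue [0]
  #3 pop 2: in=111111 → 111111 (was 000000); enqueue [1]
  #4 pop 0: in=111111 → 101111 (was 101011); enqueue [2]
  #5 pop 1: in=111111 → 110111 (no change)
  #6 pop 2: in=111111 → 111111 (no change)

Fixpoint:
  val[0] = 101111
  val[1] = 110111
  val[2] = 111111

111111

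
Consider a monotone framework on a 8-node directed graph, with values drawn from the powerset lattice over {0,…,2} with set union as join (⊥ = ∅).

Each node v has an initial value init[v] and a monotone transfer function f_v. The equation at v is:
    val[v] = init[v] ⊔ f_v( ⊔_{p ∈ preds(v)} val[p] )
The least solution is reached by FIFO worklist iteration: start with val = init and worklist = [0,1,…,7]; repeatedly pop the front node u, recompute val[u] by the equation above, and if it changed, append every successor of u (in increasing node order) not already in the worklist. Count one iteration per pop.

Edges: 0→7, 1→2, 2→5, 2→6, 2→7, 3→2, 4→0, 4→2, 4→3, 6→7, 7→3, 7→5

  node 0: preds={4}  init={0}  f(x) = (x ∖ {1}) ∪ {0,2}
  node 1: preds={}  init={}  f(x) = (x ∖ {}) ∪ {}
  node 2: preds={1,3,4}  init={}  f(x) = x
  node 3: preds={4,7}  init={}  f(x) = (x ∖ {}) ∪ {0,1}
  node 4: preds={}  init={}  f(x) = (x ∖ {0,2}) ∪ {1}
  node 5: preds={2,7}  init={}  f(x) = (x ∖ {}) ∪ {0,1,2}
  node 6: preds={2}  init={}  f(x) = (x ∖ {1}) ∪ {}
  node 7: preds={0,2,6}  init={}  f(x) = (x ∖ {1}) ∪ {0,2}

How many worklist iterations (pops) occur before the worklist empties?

Trace (18 dequeues):
  [1] u=0 | in {} | out {0,2} | prev {0} | push {}
  [2] u=1 | in {} | out {} | ==
  [3] u=2 | in {} | out {} | ==
  [4] u=3 | in {} | out {0,1} | prev {} | push {2}
  [5] u=4 | in {} | out {1} | prev {} | push {0,3}
  [6] u=5 | in {} | out {0,1,2} | prev {} | push {}
  [7] u=6 | in {} | out {} | ==
  [8] u=7 | in {0,2} | out {0,2} | prev {} | push {5}
  [9] u=2 | in {0,1} | out {0,1} | prev {} | push {6,7}
  [10] u=0 | in {1} | out {0,2} | ==
  [11] u=3 | in {0,1,2} | out {0,1,2} | prev {0,1} | push {2}
  [12] u=5 | in {0,1,2} | out {0,1,2} | ==
  [13] u=6 | in {0,1} | out {0} | prev {} | push {}
  [14] u=7 | in {0,1,2} | out {0,2} | ==
  [15] u=2 | in {0,1,2} | out {0,1,2} | prev {0,1} | push {5,6,7}
  [16] u=5 | in {0,1,2} | out {0,1,2} | ==
  [17] u=6 | in {0,1,2} | out {0,2} | prev {0} | push {}
  [18] u=7 | in {0,1,2} | out {0,2} | ==

Converged values:
  [0] {0,2}
  [1] {}
  [2] {0,1,2}
  [3] {0,1,2}
  [4] {1}
  [5] {0,1,2}
  [6] {0,2}
  [7] {0,2}

18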